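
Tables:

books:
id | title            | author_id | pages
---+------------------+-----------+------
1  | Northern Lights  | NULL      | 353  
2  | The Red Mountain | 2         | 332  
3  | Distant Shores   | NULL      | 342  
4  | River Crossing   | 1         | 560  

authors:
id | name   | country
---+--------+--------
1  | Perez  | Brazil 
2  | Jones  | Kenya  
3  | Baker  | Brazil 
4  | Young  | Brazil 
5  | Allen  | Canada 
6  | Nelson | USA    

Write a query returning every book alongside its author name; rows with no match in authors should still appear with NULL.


LEFT JOIN keeps every row from books (the left table); where author_id has no match in authors, the author columns become NULL. Walk through each book:
  - book 1 (Northern Lights): author_id=NULL, no match -> kept with NULL
  - book 2 (The Red Mountain): author_id=2 -> matches Jones
  - book 3 (Distant Shores): author_id=NULL, no match -> kept with NULL
  - book 4 (River Crossing): author_id=1 -> matches Perez
All 4 rows appear; 2 have NULL author.

SQL:
SELECT a.title, b.name AS author
FROM books a
LEFT JOIN authors b ON a.author_id = b.id

Result:
title            | author
-----------------+-------
Northern Lights  | NULL  
The Red Mountain | Jones 
Distant Shores   | NULL  
River Crossing   | Perez 


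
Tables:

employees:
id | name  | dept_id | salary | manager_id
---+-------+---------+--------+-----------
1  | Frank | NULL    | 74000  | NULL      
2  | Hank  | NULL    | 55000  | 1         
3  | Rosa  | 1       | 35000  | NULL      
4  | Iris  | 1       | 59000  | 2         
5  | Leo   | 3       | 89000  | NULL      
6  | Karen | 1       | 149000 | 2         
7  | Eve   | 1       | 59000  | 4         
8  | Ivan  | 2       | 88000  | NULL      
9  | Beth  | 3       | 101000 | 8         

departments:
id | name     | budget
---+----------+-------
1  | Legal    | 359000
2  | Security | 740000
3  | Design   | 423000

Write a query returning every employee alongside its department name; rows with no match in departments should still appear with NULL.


LEFT JOIN keeps every row from employees (the left table); where dept_id has no match in departments, the department columns become NULL. Walk through each employee:
  - employee 1 (Frank): dept_id=NULL, no match -> kept with NULL
  - employee 2 (Hank): dept_id=NULL, no match -> kept with NULL
  - employee 3 (Rosa): dept_id=1 -> matches Legal
  - employee 4 (Iris): dept_id=1 -> matches Legal
  - employee 5 (Leo): dept_id=3 -> matches Design
  - employee 6 (Karen): dept_id=1 -> matches Legal
  - employee 7 (Eve): dept_id=1 -> matches Legal
  - employee 8 (Ivan): dept_id=2 -> matches Security
  - employee 9 (Beth): dept_id=3 -> matches Design
All 9 rows appear; 2 have NULL department.

SQL:
SELECT a.name, b.name AS department
FROM employees a
LEFT JOIN departments b ON a.dept_id = b.id

Result:
name  | department
------+-----------
Frank | NULL      
Hank  | NULL      
Rosa  | Legal     
Iris  | Legal     
Leo   | Design    
Karen | Legal     
Eve   | Legal     
Ivan  | Security  
Beth  | Design    


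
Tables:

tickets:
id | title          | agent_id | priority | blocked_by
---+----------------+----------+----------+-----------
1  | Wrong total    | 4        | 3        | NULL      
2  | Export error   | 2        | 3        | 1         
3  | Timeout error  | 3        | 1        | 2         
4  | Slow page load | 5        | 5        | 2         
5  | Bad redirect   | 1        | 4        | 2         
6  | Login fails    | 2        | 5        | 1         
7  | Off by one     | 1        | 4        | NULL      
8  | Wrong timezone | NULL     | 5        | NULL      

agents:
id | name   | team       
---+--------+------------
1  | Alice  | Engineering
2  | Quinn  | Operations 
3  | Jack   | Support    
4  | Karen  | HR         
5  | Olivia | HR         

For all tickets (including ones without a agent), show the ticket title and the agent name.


LEFT JOIN keeps every row from tickets (the left table); where agent_id has no match in agents, the agent columns become NULL. Walk through each ticket:
  - ticket 1 (Wrong total): agent_id=4 -> matches Karen
  - ticket 2 (Export error): agent_id=2 -> matches Quinn
  - ticket 3 (Timeout error): agent_id=3 -> matches Jack
  - ticket 4 (Slow page load): agent_id=5 -> matches Olivia
  - ticket 5 (Bad redirect): agent_id=1 -> matches Alice
  - ticket 6 (Login fails): agent_id=2 -> matches Quinn
  - ticket 7 (Off by one): agent_id=1 -> matches Alice
  - ticket 8 (Wrong timezone): agent_id=NULL, no match -> kept with NULL
All 8 rows appear; 1 has NULL agent.

SQL:
SELECT a.title, b.name AS agent
FROM tickets a
LEFT JOIN agents b ON a.agent_id = b.id

Result:
title          | agent 
---------------+-------
Wrong total    | Karen 
Export error   | Quinn 
Timeout error  | Jack  
Slow page load | Olivia
Bad redirect   | Alice 
Login fails    | Quinn 
Off by one     | Alice 
Wrong timezone | NULL  


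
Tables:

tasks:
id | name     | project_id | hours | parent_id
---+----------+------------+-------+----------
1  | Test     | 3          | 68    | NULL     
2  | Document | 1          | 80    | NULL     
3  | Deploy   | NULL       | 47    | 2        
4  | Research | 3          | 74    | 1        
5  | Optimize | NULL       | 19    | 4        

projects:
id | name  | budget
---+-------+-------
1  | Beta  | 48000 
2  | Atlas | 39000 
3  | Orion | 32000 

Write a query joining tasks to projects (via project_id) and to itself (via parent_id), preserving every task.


Two LEFT JOINs from the same base table tasks: one to projects via project_id, one to tasks itself via parent_id. Both are LEFT so every task is preserved.
Match against projects:
  - task 1 (Test): project_id=3 -> matches Orion
  - task 2 (Document): project_id=1 -> matches Beta
  - task 3 (Deploy): project_id=NULL, no match -> kept with NULL
  - task 4 (Research): project_id=3 -> matches Orion
  - task 5 (Optimize): project_id=NULL, no match -> kept with NULL
Match against tasks (self):
  - task 1 (Test): parent_id=NULL -> NULL
  - task 2 (Document): parent_id=NULL -> NULL
  - task 3 (Deploy): parent_id=2 -> Document
  - task 4 (Research): parent_id=1 -> Test
  - task 5 (Optimize): parent_id=4 -> Research

SQL:
SELECT a.name, b.name AS project, c.name AS parent
FROM tasks a
LEFT JOIN projects b ON a.project_id = b.id
LEFT JOIN tasks c ON a.parent_id = c.id

Result:
name     | project | parent  
---------+---------+---------
Test     | Orion   | NULL    
Document | Beta    | NULL    
Deploy   | NULL    | Document
Research | Orion   | Test    
Optimize | NULL    | Research


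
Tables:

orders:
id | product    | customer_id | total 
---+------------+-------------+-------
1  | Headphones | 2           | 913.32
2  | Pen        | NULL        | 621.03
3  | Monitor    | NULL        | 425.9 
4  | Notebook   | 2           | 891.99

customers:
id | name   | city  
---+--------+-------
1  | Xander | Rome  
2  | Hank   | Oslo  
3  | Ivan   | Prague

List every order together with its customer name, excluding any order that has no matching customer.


INNER JOIN keeps only orders rows whose customer_id matches an id in customers. Walk through each order:
  - order 1 (Headphones): customer_id=2 -> matches Hank
  - order 2 (Pen): customer_id=NULL, no match -> dropped
  - order 3 (Monitor): customer_id=NULL, no match -> dropped
  - order 4 (Notebook): customer_id=2 -> matches Hank
So 2 of 4 rows are dropped.

SQL:
SELECT a.product, b.name AS customer
FROM orders a
INNER JOIN customers b ON a.customer_id = b.id

Result:
product    | customer
-----------+---------
Headphones | Hank    
Notebook   | Hank    


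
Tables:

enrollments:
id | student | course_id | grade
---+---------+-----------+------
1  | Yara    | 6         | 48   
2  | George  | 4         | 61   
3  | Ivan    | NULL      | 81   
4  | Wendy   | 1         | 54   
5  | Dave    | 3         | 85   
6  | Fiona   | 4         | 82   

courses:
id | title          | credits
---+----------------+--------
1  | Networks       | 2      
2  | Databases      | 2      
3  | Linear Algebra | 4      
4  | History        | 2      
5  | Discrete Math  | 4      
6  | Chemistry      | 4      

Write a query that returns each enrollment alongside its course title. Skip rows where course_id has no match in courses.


INNER JOIN keeps only enrollments rows whose course_id matches an id in courses. Walk through each enrollment:
  - enrollment 1 (Yara): course_id=6 -> matches Chemistry
  - enrollment 2 (George): course_id=4 -> matches History
  - enrollment 3 (Ivan): course_id=NULL, no match -> dropped
  - enrollment 4 (Wendy): course_id=1 -> matches Networks
  - enrollment 5 (Dave): course_id=3 -> matches Linear Algebra
  - enrollment 6 (Fiona): course_id=4 -> matches History
So 1 of 6 rows is dropped.

SQL:
SELECT a.student, b.title AS course
FROM enrollments a
INNER JOIN courses b ON a.course_id = b.id

Result:
student | course        
--------+---------------
Yara    | Chemistry     
George  | History       
Wendy   | Networks      
Dave    | Linear Algebra
Fiona   | History       


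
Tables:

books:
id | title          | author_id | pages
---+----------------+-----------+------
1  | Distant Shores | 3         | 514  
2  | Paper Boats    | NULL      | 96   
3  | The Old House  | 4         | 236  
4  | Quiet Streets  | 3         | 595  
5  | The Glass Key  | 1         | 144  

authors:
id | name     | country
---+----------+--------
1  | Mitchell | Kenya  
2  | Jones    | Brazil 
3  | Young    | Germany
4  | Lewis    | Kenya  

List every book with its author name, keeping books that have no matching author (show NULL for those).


LEFT JOIN keeps every row from books (the left table); where author_id has no match in authors, the author columns become NULL. Walk through each book:
  - book 1 (Distant Shores): author_id=3 -> matches Young
  - book 2 (Paper Boats): author_id=NULL, no match -> kept with NULL
  - book 3 (The Old House): author_id=4 -> matches Lewis
  - book 4 (Quiet Streets): author_id=3 -> matches Young
  - book 5 (The Glass Key): author_id=1 -> matches Mitchell
All 5 rows appear; 1 has NULL author.

SQL:
SELECT a.title, b.name AS author
FROM books a
LEFT JOIN authors b ON a.author_id = b.id

Result:
title          | author  
---------------+---------
Distant Shores | Young   
Paper Boats    | NULL    
The Old House  | Lewis   
Quiet Streets  | Young   
The Glass Key  | Mitchell


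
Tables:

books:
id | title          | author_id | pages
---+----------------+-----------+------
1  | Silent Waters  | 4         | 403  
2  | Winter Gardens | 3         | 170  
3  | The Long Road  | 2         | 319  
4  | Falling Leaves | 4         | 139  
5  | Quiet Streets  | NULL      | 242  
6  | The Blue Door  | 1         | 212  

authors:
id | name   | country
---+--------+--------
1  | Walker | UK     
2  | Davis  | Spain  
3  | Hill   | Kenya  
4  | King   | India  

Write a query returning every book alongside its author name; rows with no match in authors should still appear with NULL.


LEFT JOIN keeps every row from books (the left table); where author_id has no match in authors, the author columns become NULL. Walk through each book:
  - book 1 (Silent Waters): author_id=4 -> matches King
  - book 2 (Winter Gardens): author_id=3 -> matches Hill
  - book 3 (The Long Road): author_id=2 -> matches Davis
  - book 4 (Falling Leaves): author_id=4 -> matches King
  - book 5 (Quiet Streets): author_id=NULL, no match -> kept with NULL
  - book 6 (The Blue Door): author_id=1 -> matches Walker
All 6 rows appear; 1 has NULL author.

SQL:
SELECT a.title, b.name AS author
FROM books a
LEFT JOIN authors b ON a.author_id = b.id

Result:
title          | author
---------------+-------
Silent Waters  | King  
Winter Gardens | Hill  
The Long Road  | Davis 
Falling Leaves | King  
Quiet Streets  | NULL  
The Blue Door  | Walker


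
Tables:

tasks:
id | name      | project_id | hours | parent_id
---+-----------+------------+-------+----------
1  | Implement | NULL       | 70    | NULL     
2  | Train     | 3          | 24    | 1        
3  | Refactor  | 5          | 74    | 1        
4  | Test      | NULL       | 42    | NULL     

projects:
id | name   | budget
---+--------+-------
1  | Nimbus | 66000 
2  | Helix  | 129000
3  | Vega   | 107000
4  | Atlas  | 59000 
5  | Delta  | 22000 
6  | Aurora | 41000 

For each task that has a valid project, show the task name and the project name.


INNER JOIN keeps only tasks rows whose project_id matches an id in projects. Walk through each task:
  - task 1 (Implement): project_id=NULL, no match -> dropped
  - task 2 (Train): project_id=3 -> matches Vega
  - task 3 (Refactor): project_id=5 -> matches Delta
  - task 4 (Test): project_id=NULL, no match -> dropped
So 2 of 4 rows are dropped.

SQL:
SELECT a.name, b.name AS project
FROM tasks a
INNER JOIN projects b ON a.project_id = b.id

Result:
name     | project
---------+--------
Train    | Vega   
Refactor | Delta  


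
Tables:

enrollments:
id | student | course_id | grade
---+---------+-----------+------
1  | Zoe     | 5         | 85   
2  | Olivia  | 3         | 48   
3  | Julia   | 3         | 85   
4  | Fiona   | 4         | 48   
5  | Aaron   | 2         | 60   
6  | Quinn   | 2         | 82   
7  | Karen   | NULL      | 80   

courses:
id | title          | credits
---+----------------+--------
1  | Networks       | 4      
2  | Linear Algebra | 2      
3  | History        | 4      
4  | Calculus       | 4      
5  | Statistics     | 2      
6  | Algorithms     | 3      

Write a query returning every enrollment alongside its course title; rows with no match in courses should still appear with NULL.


LEFT JOIN keeps every row from enrollments (the left table); where course_id has no match in courses, the course columns become NULL. Walk through each enrollment:
  - enrollment 1 (Zoe): course_id=5 -> matches Statistics
  - enrollment 2 (Olivia): course_id=3 -> matches History
  - enrollment 3 (Julia): course_id=3 -> matches History
  - enrollment 4 (Fiona): course_id=4 -> matches Calculus
  - enrollment 5 (Aaron): course_id=2 -> matches Linear Algebra
  - enrollment 6 (Quinn): course_id=2 -> matches Linear Algebra
  - enrollment 7 (Karen): course_id=NULL, no match -> kept with NULL
All 7 rows appear; 1 has NULL course.

SQL:
SELECT a.student, b.title AS course
FROM enrollments a
LEFT JOIN courses b ON a.course_id = b.id

Result:
student | course        
--------+---------------
Zoe     | Statistics    
Olivia  | History       
Julia   | History       
Fiona   | Calculus      
Aaron   | Linear Algebra
Quinn   | Linear Algebra
Karen   | NULL          


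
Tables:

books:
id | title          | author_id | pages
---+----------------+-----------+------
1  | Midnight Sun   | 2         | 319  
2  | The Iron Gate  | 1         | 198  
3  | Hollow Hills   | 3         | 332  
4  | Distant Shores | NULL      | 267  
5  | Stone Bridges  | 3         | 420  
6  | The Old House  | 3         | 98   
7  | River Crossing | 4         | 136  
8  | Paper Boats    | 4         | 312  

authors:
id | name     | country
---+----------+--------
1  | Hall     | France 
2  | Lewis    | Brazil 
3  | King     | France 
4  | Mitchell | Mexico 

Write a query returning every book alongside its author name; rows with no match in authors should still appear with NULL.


LEFT JOIN keeps every row from books (the left table); where author_id has no match in authors, the author columns become NULL. Walk through each book:
  - book 1 (Midnight Sun): author_id=2 -> matches Lewis
  - book 2 (The Iron Gate): author_id=1 -> matches Hall
  - book 3 (Hollow Hills): author_id=3 -> matches King
  - book 4 (Distant Shores): author_id=NULL, no match -> kept with NULL
  - book 5 (Stone Bridges): author_id=3 -> matches King
  - book 6 (The Old House): author_id=3 -> matches King
  - book 7 (River Crossing): author_id=4 -> matches Mitchell
  - book 8 (Paper Boats): author_id=4 -> matches Mitchell
All 8 rows appear; 1 has NULL author.

SQL:
SELECT a.title, b.name AS author
FROM books a
LEFT JOIN authors b ON a.author_id = b.id

Result:
title          | author  
---------------+---------
Midnight Sun   | Lewis   
The Iron Gate  | Hall    
Hollow Hills   | King    
Distant Shores | NULL    
Stone Bridges  | King    
The Old House  | King    
River Crossing | Mitchell
Paper Boats    | Mitchell


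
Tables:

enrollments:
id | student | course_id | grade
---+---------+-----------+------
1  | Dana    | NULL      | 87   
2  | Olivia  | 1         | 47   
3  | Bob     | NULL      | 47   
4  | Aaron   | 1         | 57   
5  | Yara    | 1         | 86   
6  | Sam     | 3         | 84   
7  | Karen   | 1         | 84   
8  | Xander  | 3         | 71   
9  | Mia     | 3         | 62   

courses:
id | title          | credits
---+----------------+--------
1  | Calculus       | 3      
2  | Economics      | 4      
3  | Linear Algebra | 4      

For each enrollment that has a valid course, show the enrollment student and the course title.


INNER JOIN keeps only enrollments rows whose course_id matches an id in courses. Walk through each enrollment:
  - enrollment 1 (Dana): course_id=NULL, no match -> dropped
  - enrollment 2 (Olivia): course_id=1 -> matches Calculus
  - enrollment 3 (Bob): course_id=NULL, no match -> dropped
  - enrollment 4 (Aaron): course_id=1 -> matches Calculus
  - enrollment 5 (Yara): course_id=1 -> matches Calculus
  - enrollment 6 (Sam): course_id=3 -> matches Linear Algebra
  - enrollment 7 (Karen): course_id=1 -> matches Calculus
  - enrollment 8 (Xander): course_id=3 -> matches Linear Algebra
  - enrollment 9 (Mia): course_id=3 -> matches Linear Algebra
So 2 of 9 rows are dropped.

SQL:
SELECT a.student, b.title AS course
FROM enrollments a
INNER JOIN courses b ON a.course_id = b.id

Result:
student | course        
--------+---------------
Olivia  | Calculus      
Aaron   | Calculus      
Yara    | Calculus      
Sam     | Linear Algebra
Karen   | Calculus      
Xander  | Linear Algebra
Mia     | Linear Algebra


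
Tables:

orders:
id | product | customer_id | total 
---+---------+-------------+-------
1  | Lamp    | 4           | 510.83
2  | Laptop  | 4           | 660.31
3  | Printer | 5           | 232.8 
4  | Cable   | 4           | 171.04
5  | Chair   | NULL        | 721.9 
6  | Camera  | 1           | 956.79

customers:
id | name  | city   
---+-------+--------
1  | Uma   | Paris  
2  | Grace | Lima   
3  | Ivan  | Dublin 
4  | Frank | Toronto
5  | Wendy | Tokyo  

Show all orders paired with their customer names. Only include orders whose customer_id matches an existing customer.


INNER JOIN keeps only orders rows whose customer_id matches an id in customers. Walk through each order:
  - order 1 (Lamp): customer_id=4 -> matches Frank
  - order 2 (Laptop): customer_id=4 -> matches Frank
  - order 3 (Printer): customer_id=5 -> matches Wendy
  - order 4 (Cable): customer_id=4 -> matches Frank
  - order 5 (Chair): customer_id=NULL, no match -> dropped
  - order 6 (Camera): customer_id=1 -> matches Uma
So 1 of 6 rows is dropped.

SQL:
SELECT a.product, b.name AS customer
FROM orders a
INNER JOIN customers b ON a.customer_id = b.id

Result:
product | customer
--------+---------
Lamp    | Frank   
Laptop  | Frank   
Printer | Wendy   
Cable   | Frank   
Camera  | Uma     


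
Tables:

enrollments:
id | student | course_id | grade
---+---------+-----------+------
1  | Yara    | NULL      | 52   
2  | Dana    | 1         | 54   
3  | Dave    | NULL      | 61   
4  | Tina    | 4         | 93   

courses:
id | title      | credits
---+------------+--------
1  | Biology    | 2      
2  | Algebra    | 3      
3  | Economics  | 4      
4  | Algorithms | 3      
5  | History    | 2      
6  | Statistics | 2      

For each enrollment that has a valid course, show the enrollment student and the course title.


INNER JOIN keeps only enrollments rows whose course_id matches an id in courses. Walk through each enrollment:
  - enrollment 1 (Yara): course_id=NULL, no match -> dropped
  - enrollment 2 (Dana): course_id=1 -> matches Biology
  - enrollment 3 (Dave): course_id=NULL, no match -> dropped
  - enrollment 4 (Tina): course_id=4 -> matches Algorithms
So 2 of 4 rows are dropped.

SQL:
SELECT a.student, b.title AS course
FROM enrollments a
INNER JOIN courses b ON a.course_id = b.id

Result:
student | course    
--------+-----------
Dana    | Biology   
Tina    | Algorithms


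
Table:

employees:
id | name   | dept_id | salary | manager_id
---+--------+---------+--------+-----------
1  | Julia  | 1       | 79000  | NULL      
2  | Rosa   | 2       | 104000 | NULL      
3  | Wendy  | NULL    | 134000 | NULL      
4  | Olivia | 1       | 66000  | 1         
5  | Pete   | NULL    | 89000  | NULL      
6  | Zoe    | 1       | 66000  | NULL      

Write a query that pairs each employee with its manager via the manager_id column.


This is a self-join: employees is joined to a second copy of itself, matching each row's manager_id to another row's id. Use LEFT JOIN so rows with manager_id=NULL are kept.
  - employee 1 (Julia): manager_id=NULL -> NULL
  - employee 2 (Rosa): manager_id=NULL -> NULL
  - employee 3 (Wendy): manager_id=NULL -> NULL
  - employee 4 (Olivia): manager_id=1 -> Julia
  - employee 5 (Pete): manager_id=NULL -> NULL
  - employee 6 (Zoe): manager_id=NULL -> NULL

SQL:
SELECT a.name AS item, b.name AS manager
FROM employees a
LEFT JOIN employees b ON a.manager_id = b.id

Result:
item   | manager
-------+--------
Julia  | NULL   
Rosa   | NULL   
Wendy  | NULL   
Olivia | Julia  
Pete   | NULL   
Zoe    | NULL   


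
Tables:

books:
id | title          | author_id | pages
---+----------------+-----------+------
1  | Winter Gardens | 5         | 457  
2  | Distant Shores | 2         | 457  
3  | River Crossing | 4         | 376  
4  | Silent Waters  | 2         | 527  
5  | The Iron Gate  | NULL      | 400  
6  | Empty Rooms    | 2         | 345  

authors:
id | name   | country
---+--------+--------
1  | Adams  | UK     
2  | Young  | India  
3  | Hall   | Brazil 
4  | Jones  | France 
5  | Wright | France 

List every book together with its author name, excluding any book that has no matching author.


INNER JOIN keeps only books rows whose author_id matches an id in authors. Walk through each book:
  - book 1 (Winter Gardens): author_id=5 -> matches Wright
  - book 2 (Distant Shores): author_id=2 -> matches Young
  - book 3 (River Crossing): author_id=4 -> matches Jones
  - book 4 (Silent Waters): author_id=2 -> matches Young
  - book 5 (The Iron Gate): author_id=NULL, no match -> dropped
  - book 6 (Empty Rooms): author_id=2 -> matches Young
So 1 of 6 rows is dropped.

SQL:
SELECT a.title, b.name AS author
FROM books a
INNER JOIN authors b ON a.author_id = b.id

Result:
title          | author
---------------+-------
Winter Gardens | Wright
Distant Shores | Young 
River Crossing | Jones 
Silent Waters  | Young 
Empty Rooms    | Young 


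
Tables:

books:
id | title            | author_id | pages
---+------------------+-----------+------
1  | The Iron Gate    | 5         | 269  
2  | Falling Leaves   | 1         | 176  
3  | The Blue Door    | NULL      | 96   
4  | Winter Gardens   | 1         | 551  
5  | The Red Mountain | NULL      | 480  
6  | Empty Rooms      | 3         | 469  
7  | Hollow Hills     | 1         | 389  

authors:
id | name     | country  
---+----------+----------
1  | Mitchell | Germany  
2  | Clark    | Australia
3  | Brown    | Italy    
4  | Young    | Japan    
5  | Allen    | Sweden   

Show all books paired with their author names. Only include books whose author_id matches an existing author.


INNER JOIN keeps only books rows whose author_id matches an id in authors. Walk through each book:
  - book 1 (The Iron Gate): author_id=5 -> matches Allen
  - book 2 (Falling Leaves): author_id=1 -> matches Mitchell
  - book 3 (The Blue Door): author_id=NULL, no match -> dropped
  - book 4 (Winter Gardens): author_id=1 -> matches Mitchell
  - book 5 (The Red Mountain): author_id=NULL, no match -> dropped
  - book 6 (Empty Rooms): author_id=3 -> matches Brown
  - book 7 (Hollow Hills): author_id=1 -> matches Mitchell
So 2 of 7 rows are dropped.

SQL:
SELECT a.title, b.name AS author
FROM books a
INNER JOIN authors b ON a.author_id = b.id

Result:
title          | author  
---------------+---------
The Iron Gate  | Allen   
Falling Leaves | Mitchell
Winter Gardens | Mitchell
Empty Rooms    | Brown   
Hollow Hills   | Mitchell


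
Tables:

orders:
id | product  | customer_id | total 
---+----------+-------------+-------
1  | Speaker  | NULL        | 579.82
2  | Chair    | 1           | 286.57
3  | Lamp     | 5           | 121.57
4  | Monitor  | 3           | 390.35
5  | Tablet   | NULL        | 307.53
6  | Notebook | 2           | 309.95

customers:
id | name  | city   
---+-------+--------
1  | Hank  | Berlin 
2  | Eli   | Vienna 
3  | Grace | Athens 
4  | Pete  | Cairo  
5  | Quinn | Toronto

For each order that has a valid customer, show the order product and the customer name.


INNER JOIN keeps only orders rows whose customer_id matches an id in customers. Walk through each order:
  - order 1 (Speaker): customer_id=NULL, no match -> dropped
  - order 2 (Chair): customer_id=1 -> matches Hank
  - order 3 (Lamp): customer_id=5 -> matches Quinn
  - order 4 (Monitor): customer_id=3 -> matches Grace
  - order 5 (Tablet): customer_id=NULL, no match -> dropped
  - order 6 (Notebook): customer_id=2 -> matches Eli
So 2 of 6 rows are dropped.

SQL:
SELECT a.product, b.name AS customer
FROM orders a
INNER JOIN customers b ON a.customer_id = b.id

Result:
product  | customer
---------+---------
Chair    | Hank    
Lamp     | Quinn   
Monitor  | Grace   
Notebook | Eli     


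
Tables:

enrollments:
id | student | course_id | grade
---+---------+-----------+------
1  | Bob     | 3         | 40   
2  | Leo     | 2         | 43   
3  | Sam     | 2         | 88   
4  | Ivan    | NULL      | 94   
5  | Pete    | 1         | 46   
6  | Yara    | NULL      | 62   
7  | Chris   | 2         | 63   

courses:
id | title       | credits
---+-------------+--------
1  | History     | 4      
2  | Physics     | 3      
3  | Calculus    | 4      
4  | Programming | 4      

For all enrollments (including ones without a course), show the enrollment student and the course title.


LEFT JOIN keeps every row from enrollments (the left table); where course_id has no match in courses, the course columns become NULL. Walk through each enrollment:
  - enrollment 1 (Bob): course_id=3 -> matches Calculus
  - enrollment 2 (Leo): course_id=2 -> matches Physics
  - enrollment 3 (Sam): course_id=2 -> matches Physics
  - enrollment 4 (Ivan): course_id=NULL, no match -> kept with NULL
  - enrollment 5 (Pete): course_id=1 -> matches History
  - enrollment 6 (Yara): course_id=NULL, no match -> kept with NULL
  - enrollment 7 (Chris): course_id=2 -> matches Physics
All 7 rows appear; 2 have NULL course.

SQL:
SELECT a.student, b.title AS course
FROM enrollments a
LEFT JOIN courses b ON a.course_id = b.id

Result:
student | course  
--------+---------
Bob     | Calculus
Leo     | Physics 
Sam     | Physics 
Ivan    | NULL    
Pete    | History 
Yara    | NULL    
Chris   | Physics 


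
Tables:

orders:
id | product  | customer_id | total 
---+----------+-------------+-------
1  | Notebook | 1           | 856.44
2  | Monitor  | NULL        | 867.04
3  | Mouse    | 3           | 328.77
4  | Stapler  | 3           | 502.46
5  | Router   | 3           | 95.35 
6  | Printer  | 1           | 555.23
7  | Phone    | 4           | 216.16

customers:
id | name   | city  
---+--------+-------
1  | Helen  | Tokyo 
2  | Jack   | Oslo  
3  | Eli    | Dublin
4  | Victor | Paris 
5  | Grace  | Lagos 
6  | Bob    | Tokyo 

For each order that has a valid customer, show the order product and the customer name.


INNER JOIN keeps only orders rows whose customer_id matches an id in customers. Walk through each order:
  - order 1 (Notebook): customer_id=1 -> matches Helen
  - order 2 (Monitor): customer_id=NULL, no match -> dropped
  - order 3 (Mouse): customer_id=3 -> matches Eli
  - order 4 (Stapler): customer_id=3 -> matches Eli
  - order 5 (Router): customer_id=3 -> matches Eli
  - order 6 (Printer): customer_id=1 -> matches Helen
  - order 7 (Phone): customer_id=4 -> matches Victor
So 1 of 7 rows is dropped.

SQL:
SELECT a.product, b.name AS customer
FROM orders a
INNER JOIN customers b ON a.customer_id = b.id

Result:
product  | customer
---------+---------
Notebook | Helen   
Mouse    | Eli     
Stapler  | Eli     
Router   | Eli     
Printer  | Helen   
Phone    | Victor  


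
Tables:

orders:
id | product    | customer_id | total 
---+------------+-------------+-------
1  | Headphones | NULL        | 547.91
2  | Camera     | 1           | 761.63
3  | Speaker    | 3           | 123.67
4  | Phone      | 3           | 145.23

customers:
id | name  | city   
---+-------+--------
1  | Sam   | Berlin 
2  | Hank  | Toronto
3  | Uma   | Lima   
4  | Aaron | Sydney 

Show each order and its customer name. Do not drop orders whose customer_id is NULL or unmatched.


LEFT JOIN keeps every row from orders (the left table); where customer_id has no match in customers, the customer columns become NULL. Walk through each order:
  - order 1 (Headphones): customer_id=NULL, no match -> kept with NULL
  - order 2 (Camera): customer_id=1 -> matches Sam
  - order 3 (Speaker): customer_id=3 -> matches Uma
  - order 4 (Phone): customer_id=3 -> matches Uma
All 4 rows appear; 1 has NULL customer.

SQL:
SELECT a.product, b.name AS customer
FROM orders a
LEFT JOIN customers b ON a.customer_id = b.id

Result:
product    | customer
-----------+---------
Headphones | NULL    
Camera     | Sam     
Speaker    | Uma     
Phone      | Uma     


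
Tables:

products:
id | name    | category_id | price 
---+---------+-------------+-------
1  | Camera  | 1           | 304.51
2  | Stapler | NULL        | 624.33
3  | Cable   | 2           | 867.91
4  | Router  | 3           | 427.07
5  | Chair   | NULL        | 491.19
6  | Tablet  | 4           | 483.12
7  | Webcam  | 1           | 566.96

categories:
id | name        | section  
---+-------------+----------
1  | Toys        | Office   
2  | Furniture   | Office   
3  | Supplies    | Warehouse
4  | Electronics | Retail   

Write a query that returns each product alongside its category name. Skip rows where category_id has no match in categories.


INNER JOIN keeps only products rows whose category_id matches an id in categories. Walk through each product:
  - product 1 (Camera): category_id=1 -> matches Toys
  - product 2 (Stapler): category_id=NULL, no match -> dropped
  - product 3 (Cable): category_id=2 -> matches Furniture
  - product 4 (Router): category_id=3 -> matches Supplies
  - product 5 (Chair): category_id=NULL, no match -> dropped
  - product 6 (Tablet): category_id=4 -> matches Electronics
  - product 7 (Webcam): category_id=1 -> matches Toys
So 2 of 7 rows are dropped.

SQL:
SELECT a.name, b.name AS category
FROM products a
INNER JOIN categories b ON a.category_id = b.id

Result:
name   | category   
-------+------------
Camera | Toys       
Cable  | Furniture  
Router | Supplies   
Tablet | Electronics
Webcam | Toys       


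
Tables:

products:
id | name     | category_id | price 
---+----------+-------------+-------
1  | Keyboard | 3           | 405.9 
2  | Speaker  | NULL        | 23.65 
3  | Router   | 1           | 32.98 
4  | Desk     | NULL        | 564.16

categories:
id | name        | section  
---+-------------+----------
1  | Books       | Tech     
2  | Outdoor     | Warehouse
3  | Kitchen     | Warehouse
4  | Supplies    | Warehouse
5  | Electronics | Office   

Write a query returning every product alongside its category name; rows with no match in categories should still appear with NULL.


LEFT JOIN keeps every row from products (the left table); where category_id has no match in categories, the category columns become NULL. Walk through each product:
  - product 1 (Keyboard): category_id=3 -> matches Kitchen
  - product 2 (Speaker): category_id=NULL, no match -> kept with NULL
  - product 3 (Router): category_id=1 -> matches Books
  - product 4 (Desk): category_id=NULL, no match -> kept with NULL
All 4 rows appear; 2 have NULL category.

SQL:
SELECT a.name, b.name AS category
FROM products a
LEFT JOIN categories b ON a.category_id = b.id

Result:
name     | category
---------+---------
Keyboard | Kitchen 
Speaker  | NULL    
Router   | Books   
Desk     | NULL    


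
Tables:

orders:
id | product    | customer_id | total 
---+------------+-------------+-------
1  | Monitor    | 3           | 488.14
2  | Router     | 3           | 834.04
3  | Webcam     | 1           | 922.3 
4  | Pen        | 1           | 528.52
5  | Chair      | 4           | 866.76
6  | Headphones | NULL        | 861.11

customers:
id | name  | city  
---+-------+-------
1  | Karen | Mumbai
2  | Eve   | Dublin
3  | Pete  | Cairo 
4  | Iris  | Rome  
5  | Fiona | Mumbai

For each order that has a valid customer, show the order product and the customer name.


INNER JOIN keeps only orders rows whose customer_id matches an id in customers. Walk through each order:
  - order 1 (Monitor): customer_id=3 -> matches Pete
  - order 2 (Router): customer_id=3 -> matches Pete
  - order 3 (Webcam): customer_id=1 -> matches Karen
  - order 4 (Pen): customer_id=1 -> matches Karen
  - order 5 (Chair): customer_id=4 -> matches Iris
  - order 6 (Headphones): customer_id=NULL, no match -> dropped
So 1 of 6 rows is dropped.

SQL:
SELECT a.product, b.name AS customer
FROM orders a
INNER JOIN customers b ON a.customer_id = b.id

Result:
product | customer
--------+---------
Monitor | Pete    
Router  | Pete    
Webcam  | Karen   
Pen     | Karen   
Chair   | Iris    


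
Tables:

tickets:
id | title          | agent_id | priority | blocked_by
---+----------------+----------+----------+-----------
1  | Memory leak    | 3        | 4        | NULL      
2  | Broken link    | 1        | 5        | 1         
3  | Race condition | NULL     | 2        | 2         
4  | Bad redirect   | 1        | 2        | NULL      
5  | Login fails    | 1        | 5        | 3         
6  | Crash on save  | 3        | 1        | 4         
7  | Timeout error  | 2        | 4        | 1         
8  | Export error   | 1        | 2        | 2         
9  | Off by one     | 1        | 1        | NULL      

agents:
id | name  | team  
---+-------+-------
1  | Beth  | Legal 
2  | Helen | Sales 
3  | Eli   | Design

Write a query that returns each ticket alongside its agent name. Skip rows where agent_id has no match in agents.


INNER JOIN keeps only tickets rows whose agent_id matches an id in agents. Walk through each ticket:
  - ticket 1 (Memory leak): agent_id=3 -> matches Eli
  - ticket 2 (Broken link): agent_id=1 -> matches Beth
  - ticket 3 (Race condition): agent_id=NULL, no match -> dropped
  - ticket 4 (Bad redirect): agent_id=1 -> matches Beth
  - ticket 5 (Login fails): agent_id=1 -> matches Beth
  - ticket 6 (Crash on save): agent_id=3 -> matches Eli
  - ticket 7 (Timeout error): agent_id=2 -> matches Helen
  - ticket 8 (Export error): agent_id=1 -> matches Beth
  - ticket 9 (Off by one): agent_id=1 -> matches Beth
So 1 of 9 rows is dropped.

SQL:
SELECT a.title, b.name AS agent
FROM tickets a
INNER JOIN agents b ON a.agent_id = b.id

Result:
title         | agent
--------------+------
Memory leak   | Eli  
Broken link   | Beth 
Bad redirect  | Beth 
Login fails   | Beth 
Crash on save | Eli  
Timeout error | Helen
Export error  | Beth 
Off by one    | Beth 


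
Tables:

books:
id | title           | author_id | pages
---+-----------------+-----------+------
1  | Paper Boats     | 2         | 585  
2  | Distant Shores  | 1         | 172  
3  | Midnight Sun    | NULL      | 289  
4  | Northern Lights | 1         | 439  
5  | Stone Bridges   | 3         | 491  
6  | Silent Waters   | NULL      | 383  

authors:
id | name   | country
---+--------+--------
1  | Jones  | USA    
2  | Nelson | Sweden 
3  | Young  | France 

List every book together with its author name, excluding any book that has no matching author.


INNER JOIN keeps only books rows whose author_id matches an id in authors. Walk through each book:
  - book 1 (Paper Boats): author_id=2 -> matches Nelson
  - book 2 (Distant Shores): author_id=1 -> matches Jones
  - book 3 (Midnight Sun): author_id=NULL, no match -> dropped
  - book 4 (Northern Lights): author_id=1 -> matches Jones
  - book 5 (Stone Bridges): author_id=3 -> matches Young
  - book 6 (Silent Waters): author_id=NULL, no match -> dropped
So 2 of 6 rows are dropped.

SQL:
SELECT a.title, b.name AS author
FROM books a
INNER JOIN authors b ON a.author_id = b.id

Result:
title           | author
----------------+-------
Paper Boats     | Nelson
Distant Shores  | Jones 
Northern Lights | Jones 
Stone Bridges   | Young 


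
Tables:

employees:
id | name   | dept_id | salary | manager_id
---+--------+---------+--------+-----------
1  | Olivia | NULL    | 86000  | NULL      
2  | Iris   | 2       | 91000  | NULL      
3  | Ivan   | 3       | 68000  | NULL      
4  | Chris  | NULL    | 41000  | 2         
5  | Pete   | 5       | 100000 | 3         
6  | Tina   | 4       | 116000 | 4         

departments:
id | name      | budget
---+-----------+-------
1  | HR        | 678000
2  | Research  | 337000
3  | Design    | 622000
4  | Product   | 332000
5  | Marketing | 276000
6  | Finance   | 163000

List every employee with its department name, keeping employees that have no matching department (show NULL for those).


LEFT JOIN keeps every row from employees (the left table); where dept_id has no match in departments, the department columns become NULL. Walk through each employee:
  - employee 1 (Olivia): dept_id=NULL, no match -> kept with NULL
  - employee 2 (Iris): dept_id=2 -> matches Research
  - employee 3 (Ivan): dept_id=3 -> matches Design
  - employee 4 (Chris): dept_id=NULL, no match -> kept with NULL
  - employee 5 (Pete): dept_id=5 -> matches Marketing
  - employee 6 (Tina): dept_id=4 -> matches Product
All 6 rows appear; 2 have NULL department.

SQL:
SELECT a.name, b.name AS department
FROM employees a
LEFT JOIN departments b ON a.dept_id = b.id

Result:
name   | department
-------+-----------
Olivia | NULL      
Iris   | Research  
Ivan   | Design    
Chris  | NULL      
Pete   | Marketing 
Tina   | Product   


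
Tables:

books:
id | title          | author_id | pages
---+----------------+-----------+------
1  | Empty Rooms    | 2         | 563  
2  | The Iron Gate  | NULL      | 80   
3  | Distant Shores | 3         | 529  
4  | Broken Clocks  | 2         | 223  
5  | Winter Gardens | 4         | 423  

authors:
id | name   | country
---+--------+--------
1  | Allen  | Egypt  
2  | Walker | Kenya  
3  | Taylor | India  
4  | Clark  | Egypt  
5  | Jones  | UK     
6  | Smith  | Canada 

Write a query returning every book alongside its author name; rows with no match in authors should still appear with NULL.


LEFT JOIN keeps every row from books (the left table); where author_id has no match in authors, the author columns become NULL. Walk through each book:
  - book 1 (Empty Rooms): author_id=2 -> matches Walker
  - book 2 (The Iron Gate): author_id=NULL, no match -> kept with NULL
  - book 3 (Distant Shores): author_id=3 -> matches Taylor
  - book 4 (Broken Clocks): author_id=2 -> matches Walker
  - book 5 (Winter Gardens): author_id=4 -> matches Clark
All 5 rows appear; 1 has NULL author.

SQL:
SELECT a.title, b.name AS author
FROM books a
LEFT JOIN authors b ON a.author_id = b.id

Result:
title          | author
---------------+-------
Empty Rooms    | Walker
The Iron Gate  | NULL  
Distant Shores | Taylor
Broken Clocks  | Walker
Winter Gardens | Clark 


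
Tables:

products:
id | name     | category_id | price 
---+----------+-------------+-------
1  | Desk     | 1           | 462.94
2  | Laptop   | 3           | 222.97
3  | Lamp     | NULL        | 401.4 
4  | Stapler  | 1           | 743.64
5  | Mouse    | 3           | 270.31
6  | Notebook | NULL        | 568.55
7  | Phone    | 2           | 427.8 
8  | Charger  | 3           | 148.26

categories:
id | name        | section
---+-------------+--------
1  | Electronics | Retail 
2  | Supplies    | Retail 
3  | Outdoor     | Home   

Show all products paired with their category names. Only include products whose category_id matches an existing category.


INNER JOIN keeps only products rows whose category_id matches an id in categories. Walk through each product:
  - product 1 (Desk): category_id=1 -> matches Electronics
  - product 2 (Laptop): category_id=3 -> matches Outdoor
  - product 3 (Lamp): category_id=NULL, no match -> dropped
  - product 4 (Stapler): category_id=1 -> matches Electronics
  - product 5 (Mouse): category_id=3 -> matches Outdoor
  - product 6 (Notebook): category_id=NULL, no match -> dropped
  - product 7 (Phone): category_id=2 -> matches Supplies
  - product 8 (Charger): category_id=3 -> matches Outdoor
So 2 of 8 rows are dropped.

SQL:
SELECT a.name, b.name AS category
FROM products a
INNER JOIN categories b ON a.category_id = b.id

Result:
name    | category   
--------+------------
Desk    | Electronics
Laptop  | Outdoor    
Stapler | Electronics
Mouse   | Outdoor    
Phone   | Supplies   
Charger | Outdoor    
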